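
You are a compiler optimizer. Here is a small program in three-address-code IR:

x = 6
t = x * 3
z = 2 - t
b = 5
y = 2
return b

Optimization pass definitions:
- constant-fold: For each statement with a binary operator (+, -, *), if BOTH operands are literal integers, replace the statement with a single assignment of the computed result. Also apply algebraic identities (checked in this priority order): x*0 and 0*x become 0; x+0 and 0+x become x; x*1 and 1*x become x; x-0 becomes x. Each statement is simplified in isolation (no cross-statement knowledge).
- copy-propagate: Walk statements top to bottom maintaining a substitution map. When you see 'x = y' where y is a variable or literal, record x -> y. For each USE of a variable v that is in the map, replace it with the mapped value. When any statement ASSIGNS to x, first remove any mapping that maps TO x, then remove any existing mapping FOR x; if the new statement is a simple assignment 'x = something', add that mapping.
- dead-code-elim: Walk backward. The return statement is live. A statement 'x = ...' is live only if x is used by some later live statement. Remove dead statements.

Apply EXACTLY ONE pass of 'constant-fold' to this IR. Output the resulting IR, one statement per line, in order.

Answer: x = 6
t = x * 3
z = 2 - t
b = 5
y = 2
return b

Derivation:
Applying constant-fold statement-by-statement:
  [1] x = 6  (unchanged)
  [2] t = x * 3  (unchanged)
  [3] z = 2 - t  (unchanged)
  [4] b = 5  (unchanged)
  [5] y = 2  (unchanged)
  [6] return b  (unchanged)
Result (6 stmts):
  x = 6
  t = x * 3
  z = 2 - t
  b = 5
  y = 2
  return b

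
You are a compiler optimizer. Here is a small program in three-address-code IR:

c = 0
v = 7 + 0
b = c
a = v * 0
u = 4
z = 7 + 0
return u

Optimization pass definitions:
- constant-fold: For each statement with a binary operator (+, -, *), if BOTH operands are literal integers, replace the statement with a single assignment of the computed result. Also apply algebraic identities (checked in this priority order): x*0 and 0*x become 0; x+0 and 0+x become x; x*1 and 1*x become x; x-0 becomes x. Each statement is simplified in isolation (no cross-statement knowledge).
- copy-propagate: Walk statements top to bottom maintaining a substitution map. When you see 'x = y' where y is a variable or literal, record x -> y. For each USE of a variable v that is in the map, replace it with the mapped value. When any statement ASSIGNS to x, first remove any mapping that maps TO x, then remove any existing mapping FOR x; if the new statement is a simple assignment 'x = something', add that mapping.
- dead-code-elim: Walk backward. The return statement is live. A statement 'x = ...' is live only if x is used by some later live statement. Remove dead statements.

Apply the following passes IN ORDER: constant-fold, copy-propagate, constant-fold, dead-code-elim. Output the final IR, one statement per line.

Initial IR:
  c = 0
  v = 7 + 0
  b = c
  a = v * 0
  u = 4
  z = 7 + 0
  return u
After constant-fold (7 stmts):
  c = 0
  v = 7
  b = c
  a = 0
  u = 4
  z = 7
  return u
After copy-propagate (7 stmts):
  c = 0
  v = 7
  b = 0
  a = 0
  u = 4
  z = 7
  return 4
After constant-fold (7 stmts):
  c = 0
  v = 7
  b = 0
  a = 0
  u = 4
  z = 7
  return 4
After dead-code-elim (1 stmts):
  return 4

Answer: return 4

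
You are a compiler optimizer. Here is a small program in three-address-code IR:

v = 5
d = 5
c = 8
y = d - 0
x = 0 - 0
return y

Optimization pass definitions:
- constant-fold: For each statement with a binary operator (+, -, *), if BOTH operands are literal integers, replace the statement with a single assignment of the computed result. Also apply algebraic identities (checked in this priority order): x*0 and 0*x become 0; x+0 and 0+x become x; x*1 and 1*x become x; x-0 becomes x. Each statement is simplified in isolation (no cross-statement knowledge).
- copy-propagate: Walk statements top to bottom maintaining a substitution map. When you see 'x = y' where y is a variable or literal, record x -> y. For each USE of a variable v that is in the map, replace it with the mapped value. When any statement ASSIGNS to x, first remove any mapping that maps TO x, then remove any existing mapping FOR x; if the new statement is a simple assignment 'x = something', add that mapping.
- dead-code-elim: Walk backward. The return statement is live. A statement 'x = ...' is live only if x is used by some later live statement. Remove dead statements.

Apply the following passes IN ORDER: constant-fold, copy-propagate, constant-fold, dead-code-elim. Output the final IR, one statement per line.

Answer: return 5

Derivation:
Initial IR:
  v = 5
  d = 5
  c = 8
  y = d - 0
  x = 0 - 0
  return y
After constant-fold (6 stmts):
  v = 5
  d = 5
  c = 8
  y = d
  x = 0
  return y
After copy-propagate (6 stmts):
  v = 5
  d = 5
  c = 8
  y = 5
  x = 0
  return 5
After constant-fold (6 stmts):
  v = 5
  d = 5
  c = 8
  y = 5
  x = 0
  return 5
After dead-code-elim (1 stmts):
  return 5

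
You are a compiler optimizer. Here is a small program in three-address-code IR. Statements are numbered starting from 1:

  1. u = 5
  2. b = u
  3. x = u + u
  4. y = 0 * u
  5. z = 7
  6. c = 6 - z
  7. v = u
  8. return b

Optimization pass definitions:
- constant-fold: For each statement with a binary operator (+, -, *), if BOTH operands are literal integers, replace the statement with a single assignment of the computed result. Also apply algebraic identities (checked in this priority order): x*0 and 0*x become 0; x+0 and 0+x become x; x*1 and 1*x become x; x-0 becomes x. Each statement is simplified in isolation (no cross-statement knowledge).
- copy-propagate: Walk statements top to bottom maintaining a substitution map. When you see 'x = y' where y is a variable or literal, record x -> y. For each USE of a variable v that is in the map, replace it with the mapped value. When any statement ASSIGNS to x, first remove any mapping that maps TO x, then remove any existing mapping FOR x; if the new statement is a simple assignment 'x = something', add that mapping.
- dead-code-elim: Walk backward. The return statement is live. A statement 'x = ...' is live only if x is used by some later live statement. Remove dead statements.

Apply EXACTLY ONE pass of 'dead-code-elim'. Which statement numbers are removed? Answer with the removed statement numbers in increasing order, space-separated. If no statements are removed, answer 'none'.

Backward liveness scan:
Stmt 1 'u = 5': KEEP (u is live); live-in = []
Stmt 2 'b = u': KEEP (b is live); live-in = ['u']
Stmt 3 'x = u + u': DEAD (x not in live set ['b'])
Stmt 4 'y = 0 * u': DEAD (y not in live set ['b'])
Stmt 5 'z = 7': DEAD (z not in live set ['b'])
Stmt 6 'c = 6 - z': DEAD (c not in live set ['b'])
Stmt 7 'v = u': DEAD (v not in live set ['b'])
Stmt 8 'return b': KEEP (return); live-in = ['b']
Removed statement numbers: [3, 4, 5, 6, 7]
Surviving IR:
  u = 5
  b = u
  return b

Answer: 3 4 5 6 7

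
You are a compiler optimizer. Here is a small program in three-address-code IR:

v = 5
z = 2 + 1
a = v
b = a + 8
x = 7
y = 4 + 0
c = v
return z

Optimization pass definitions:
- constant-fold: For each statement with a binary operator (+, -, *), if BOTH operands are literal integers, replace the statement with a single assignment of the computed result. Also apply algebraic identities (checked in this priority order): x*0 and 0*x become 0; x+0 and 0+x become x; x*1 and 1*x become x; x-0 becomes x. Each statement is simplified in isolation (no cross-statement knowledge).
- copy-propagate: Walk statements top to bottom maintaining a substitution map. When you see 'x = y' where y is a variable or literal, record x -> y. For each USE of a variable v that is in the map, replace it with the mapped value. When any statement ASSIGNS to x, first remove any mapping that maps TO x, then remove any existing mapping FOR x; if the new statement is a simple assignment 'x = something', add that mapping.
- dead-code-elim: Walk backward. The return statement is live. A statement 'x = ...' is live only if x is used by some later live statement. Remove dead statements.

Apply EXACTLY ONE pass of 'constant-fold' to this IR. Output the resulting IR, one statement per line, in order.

Applying constant-fold statement-by-statement:
  [1] v = 5  (unchanged)
  [2] z = 2 + 1  -> z = 3
  [3] a = v  (unchanged)
  [4] b = a + 8  (unchanged)
  [5] x = 7  (unchanged)
  [6] y = 4 + 0  -> y = 4
  [7] c = v  (unchanged)
  [8] return z  (unchanged)
Result (8 stmts):
  v = 5
  z = 3
  a = v
  b = a + 8
  x = 7
  y = 4
  c = v
  return z

Answer: v = 5
z = 3
a = v
b = a + 8
x = 7
y = 4
c = v
return z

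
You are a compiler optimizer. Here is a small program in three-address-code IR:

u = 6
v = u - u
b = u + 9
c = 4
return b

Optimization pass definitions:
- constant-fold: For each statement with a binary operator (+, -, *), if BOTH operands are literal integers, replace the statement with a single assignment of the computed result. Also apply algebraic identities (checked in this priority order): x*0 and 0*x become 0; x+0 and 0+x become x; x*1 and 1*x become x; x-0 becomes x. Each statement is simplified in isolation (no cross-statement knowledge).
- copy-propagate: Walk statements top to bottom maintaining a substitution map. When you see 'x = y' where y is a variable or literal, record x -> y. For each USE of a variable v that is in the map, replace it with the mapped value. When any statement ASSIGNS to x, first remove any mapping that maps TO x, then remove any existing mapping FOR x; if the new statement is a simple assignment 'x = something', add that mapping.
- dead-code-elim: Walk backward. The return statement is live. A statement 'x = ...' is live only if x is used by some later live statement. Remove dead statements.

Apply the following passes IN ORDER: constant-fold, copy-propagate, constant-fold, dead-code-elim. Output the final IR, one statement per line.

Answer: b = 15
return b

Derivation:
Initial IR:
  u = 6
  v = u - u
  b = u + 9
  c = 4
  return b
After constant-fold (5 stmts):
  u = 6
  v = u - u
  b = u + 9
  c = 4
  return b
After copy-propagate (5 stmts):
  u = 6
  v = 6 - 6
  b = 6 + 9
  c = 4
  return b
After constant-fold (5 stmts):
  u = 6
  v = 0
  b = 15
  c = 4
  return b
After dead-code-elim (2 stmts):
  b = 15
  return b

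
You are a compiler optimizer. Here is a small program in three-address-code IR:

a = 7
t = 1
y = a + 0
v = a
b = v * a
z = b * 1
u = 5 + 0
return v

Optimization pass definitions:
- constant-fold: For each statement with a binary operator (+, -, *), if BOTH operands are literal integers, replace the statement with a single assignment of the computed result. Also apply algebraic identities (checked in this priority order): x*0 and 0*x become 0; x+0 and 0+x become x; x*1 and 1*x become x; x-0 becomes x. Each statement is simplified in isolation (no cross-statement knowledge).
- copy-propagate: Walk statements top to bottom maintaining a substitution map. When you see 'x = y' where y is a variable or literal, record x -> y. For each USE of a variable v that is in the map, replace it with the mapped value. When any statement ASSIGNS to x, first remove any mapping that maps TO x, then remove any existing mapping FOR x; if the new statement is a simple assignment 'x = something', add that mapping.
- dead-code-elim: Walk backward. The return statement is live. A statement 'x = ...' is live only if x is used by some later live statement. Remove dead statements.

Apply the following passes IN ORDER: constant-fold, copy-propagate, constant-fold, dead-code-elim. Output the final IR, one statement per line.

Answer: return 7

Derivation:
Initial IR:
  a = 7
  t = 1
  y = a + 0
  v = a
  b = v * a
  z = b * 1
  u = 5 + 0
  return v
After constant-fold (8 stmts):
  a = 7
  t = 1
  y = a
  v = a
  b = v * a
  z = b
  u = 5
  return v
After copy-propagate (8 stmts):
  a = 7
  t = 1
  y = 7
  v = 7
  b = 7 * 7
  z = b
  u = 5
  return 7
After constant-fold (8 stmts):
  a = 7
  t = 1
  y = 7
  v = 7
  b = 49
  z = b
  u = 5
  return 7
After dead-code-elim (1 stmts):
  return 7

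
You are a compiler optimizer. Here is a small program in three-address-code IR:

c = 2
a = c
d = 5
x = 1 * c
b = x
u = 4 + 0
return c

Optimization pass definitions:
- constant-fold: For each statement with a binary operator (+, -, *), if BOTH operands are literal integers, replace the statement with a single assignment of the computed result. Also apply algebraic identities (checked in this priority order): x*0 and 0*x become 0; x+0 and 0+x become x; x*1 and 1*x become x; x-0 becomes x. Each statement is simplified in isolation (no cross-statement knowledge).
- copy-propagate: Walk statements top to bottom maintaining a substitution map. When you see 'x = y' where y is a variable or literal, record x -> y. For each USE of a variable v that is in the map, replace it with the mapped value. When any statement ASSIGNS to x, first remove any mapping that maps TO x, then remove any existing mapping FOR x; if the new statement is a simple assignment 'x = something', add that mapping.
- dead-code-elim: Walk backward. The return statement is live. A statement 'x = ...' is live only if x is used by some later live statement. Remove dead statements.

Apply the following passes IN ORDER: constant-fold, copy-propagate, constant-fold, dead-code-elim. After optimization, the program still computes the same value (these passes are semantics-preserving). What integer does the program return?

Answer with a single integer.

Answer: 2

Derivation:
Initial IR:
  c = 2
  a = c
  d = 5
  x = 1 * c
  b = x
  u = 4 + 0
  return c
After constant-fold (7 stmts):
  c = 2
  a = c
  d = 5
  x = c
  b = x
  u = 4
  return c
After copy-propagate (7 stmts):
  c = 2
  a = 2
  d = 5
  x = 2
  b = 2
  u = 4
  return 2
After constant-fold (7 stmts):
  c = 2
  a = 2
  d = 5
  x = 2
  b = 2
  u = 4
  return 2
After dead-code-elim (1 stmts):
  return 2
Evaluate:
  c = 2  =>  c = 2
  a = c  =>  a = 2
  d = 5  =>  d = 5
  x = 1 * c  =>  x = 2
  b = x  =>  b = 2
  u = 4 + 0  =>  u = 4
  return c = 2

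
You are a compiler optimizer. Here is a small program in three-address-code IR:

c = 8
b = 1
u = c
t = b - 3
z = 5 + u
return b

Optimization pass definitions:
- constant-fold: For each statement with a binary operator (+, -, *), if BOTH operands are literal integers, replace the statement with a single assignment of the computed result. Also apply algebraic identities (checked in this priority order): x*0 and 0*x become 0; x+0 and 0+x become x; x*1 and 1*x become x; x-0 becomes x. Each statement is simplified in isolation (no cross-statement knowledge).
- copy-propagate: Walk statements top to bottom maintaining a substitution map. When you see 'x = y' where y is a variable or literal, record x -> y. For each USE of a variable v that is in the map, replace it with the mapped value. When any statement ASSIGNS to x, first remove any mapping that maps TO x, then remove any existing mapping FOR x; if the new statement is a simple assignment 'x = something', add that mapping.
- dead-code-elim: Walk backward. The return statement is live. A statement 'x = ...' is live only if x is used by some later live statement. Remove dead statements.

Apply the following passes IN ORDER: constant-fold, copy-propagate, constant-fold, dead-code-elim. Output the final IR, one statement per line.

Initial IR:
  c = 8
  b = 1
  u = c
  t = b - 3
  z = 5 + u
  return b
After constant-fold (6 stmts):
  c = 8
  b = 1
  u = c
  t = b - 3
  z = 5 + u
  return b
After copy-propagate (6 stmts):
  c = 8
  b = 1
  u = 8
  t = 1 - 3
  z = 5 + 8
  return 1
After constant-fold (6 stmts):
  c = 8
  b = 1
  u = 8
  t = -2
  z = 13
  return 1
After dead-code-elim (1 stmts):
  return 1

Answer: return 1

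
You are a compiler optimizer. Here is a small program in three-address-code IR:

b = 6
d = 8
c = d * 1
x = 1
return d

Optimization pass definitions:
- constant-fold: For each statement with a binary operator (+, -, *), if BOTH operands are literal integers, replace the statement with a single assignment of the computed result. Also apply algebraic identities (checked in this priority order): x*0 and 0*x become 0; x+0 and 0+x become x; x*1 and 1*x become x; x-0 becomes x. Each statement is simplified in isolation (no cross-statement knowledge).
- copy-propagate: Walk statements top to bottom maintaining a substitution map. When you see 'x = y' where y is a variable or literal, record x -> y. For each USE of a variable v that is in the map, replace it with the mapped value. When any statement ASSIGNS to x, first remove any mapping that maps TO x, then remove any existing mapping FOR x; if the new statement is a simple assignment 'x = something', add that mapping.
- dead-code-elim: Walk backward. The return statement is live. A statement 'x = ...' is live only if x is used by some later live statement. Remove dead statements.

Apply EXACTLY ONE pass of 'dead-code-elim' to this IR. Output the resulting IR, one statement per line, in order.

Answer: d = 8
return d

Derivation:
Applying dead-code-elim statement-by-statement:
  [5] return d  -> KEEP (return); live=['d']
  [4] x = 1  -> DEAD (x not live)
  [3] c = d * 1  -> DEAD (c not live)
  [2] d = 8  -> KEEP; live=[]
  [1] b = 6  -> DEAD (b not live)
Result (2 stmts):
  d = 8
  return d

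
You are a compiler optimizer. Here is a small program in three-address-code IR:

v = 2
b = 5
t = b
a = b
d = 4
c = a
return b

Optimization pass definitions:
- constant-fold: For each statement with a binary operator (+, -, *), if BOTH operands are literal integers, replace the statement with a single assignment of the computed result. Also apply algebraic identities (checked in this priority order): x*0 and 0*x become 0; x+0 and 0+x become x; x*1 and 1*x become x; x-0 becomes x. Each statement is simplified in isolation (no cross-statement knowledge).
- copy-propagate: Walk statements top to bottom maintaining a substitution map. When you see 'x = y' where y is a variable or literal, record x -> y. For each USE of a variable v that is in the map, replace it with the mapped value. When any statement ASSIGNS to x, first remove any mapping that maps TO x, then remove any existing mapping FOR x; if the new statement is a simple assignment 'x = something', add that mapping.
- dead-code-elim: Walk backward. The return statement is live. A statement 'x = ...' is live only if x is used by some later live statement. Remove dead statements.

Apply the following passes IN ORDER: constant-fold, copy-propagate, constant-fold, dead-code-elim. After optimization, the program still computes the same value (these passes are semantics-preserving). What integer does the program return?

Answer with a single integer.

Initial IR:
  v = 2
  b = 5
  t = b
  a = b
  d = 4
  c = a
  return b
After constant-fold (7 stmts):
  v = 2
  b = 5
  t = b
  a = b
  d = 4
  c = a
  return b
After copy-propagate (7 stmts):
  v = 2
  b = 5
  t = 5
  a = 5
  d = 4
  c = 5
  return 5
After constant-fold (7 stmts):
  v = 2
  b = 5
  t = 5
  a = 5
  d = 4
  c = 5
  return 5
After dead-code-elim (1 stmts):
  return 5
Evaluate:
  v = 2  =>  v = 2
  b = 5  =>  b = 5
  t = b  =>  t = 5
  a = b  =>  a = 5
  d = 4  =>  d = 4
  c = a  =>  c = 5
  return b = 5

Answer: 5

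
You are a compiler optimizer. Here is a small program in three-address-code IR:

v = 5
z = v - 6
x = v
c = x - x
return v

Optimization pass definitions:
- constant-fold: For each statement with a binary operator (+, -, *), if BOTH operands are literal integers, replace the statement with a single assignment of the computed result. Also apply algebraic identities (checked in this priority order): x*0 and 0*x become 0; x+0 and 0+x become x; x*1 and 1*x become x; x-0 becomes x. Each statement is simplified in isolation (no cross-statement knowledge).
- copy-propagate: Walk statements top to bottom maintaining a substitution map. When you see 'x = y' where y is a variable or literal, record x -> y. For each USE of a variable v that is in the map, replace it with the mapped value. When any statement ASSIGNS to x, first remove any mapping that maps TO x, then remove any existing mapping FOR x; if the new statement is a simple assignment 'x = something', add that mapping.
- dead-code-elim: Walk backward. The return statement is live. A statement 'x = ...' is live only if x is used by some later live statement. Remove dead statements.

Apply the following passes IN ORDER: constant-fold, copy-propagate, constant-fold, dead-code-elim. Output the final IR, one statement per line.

Initial IR:
  v = 5
  z = v - 6
  x = v
  c = x - x
  return v
After constant-fold (5 stmts):
  v = 5
  z = v - 6
  x = v
  c = x - x
  return v
After copy-propagate (5 stmts):
  v = 5
  z = 5 - 6
  x = 5
  c = 5 - 5
  return 5
After constant-fold (5 stmts):
  v = 5
  z = -1
  x = 5
  c = 0
  return 5
After dead-code-elim (1 stmts):
  return 5

Answer: return 5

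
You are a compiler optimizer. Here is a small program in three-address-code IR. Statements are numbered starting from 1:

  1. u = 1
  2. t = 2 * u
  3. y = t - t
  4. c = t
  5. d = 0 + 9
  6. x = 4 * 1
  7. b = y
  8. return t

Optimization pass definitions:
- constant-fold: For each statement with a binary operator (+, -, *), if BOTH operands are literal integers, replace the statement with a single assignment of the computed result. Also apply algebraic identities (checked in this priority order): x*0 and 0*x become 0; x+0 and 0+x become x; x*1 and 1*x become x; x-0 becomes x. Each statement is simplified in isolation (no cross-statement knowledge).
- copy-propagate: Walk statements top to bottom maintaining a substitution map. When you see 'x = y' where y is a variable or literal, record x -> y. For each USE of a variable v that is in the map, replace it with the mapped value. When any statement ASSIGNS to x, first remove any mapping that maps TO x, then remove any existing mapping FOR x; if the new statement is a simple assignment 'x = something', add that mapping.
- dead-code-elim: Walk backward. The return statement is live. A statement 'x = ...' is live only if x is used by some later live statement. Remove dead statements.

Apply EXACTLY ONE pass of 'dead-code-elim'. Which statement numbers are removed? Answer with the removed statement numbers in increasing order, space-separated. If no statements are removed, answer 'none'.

Answer: 3 4 5 6 7

Derivation:
Backward liveness scan:
Stmt 1 'u = 1': KEEP (u is live); live-in = []
Stmt 2 't = 2 * u': KEEP (t is live); live-in = ['u']
Stmt 3 'y = t - t': DEAD (y not in live set ['t'])
Stmt 4 'c = t': DEAD (c not in live set ['t'])
Stmt 5 'd = 0 + 9': DEAD (d not in live set ['t'])
Stmt 6 'x = 4 * 1': DEAD (x not in live set ['t'])
Stmt 7 'b = y': DEAD (b not in live set ['t'])
Stmt 8 'return t': KEEP (return); live-in = ['t']
Removed statement numbers: [3, 4, 5, 6, 7]
Surviving IR:
  u = 1
  t = 2 * u
  return t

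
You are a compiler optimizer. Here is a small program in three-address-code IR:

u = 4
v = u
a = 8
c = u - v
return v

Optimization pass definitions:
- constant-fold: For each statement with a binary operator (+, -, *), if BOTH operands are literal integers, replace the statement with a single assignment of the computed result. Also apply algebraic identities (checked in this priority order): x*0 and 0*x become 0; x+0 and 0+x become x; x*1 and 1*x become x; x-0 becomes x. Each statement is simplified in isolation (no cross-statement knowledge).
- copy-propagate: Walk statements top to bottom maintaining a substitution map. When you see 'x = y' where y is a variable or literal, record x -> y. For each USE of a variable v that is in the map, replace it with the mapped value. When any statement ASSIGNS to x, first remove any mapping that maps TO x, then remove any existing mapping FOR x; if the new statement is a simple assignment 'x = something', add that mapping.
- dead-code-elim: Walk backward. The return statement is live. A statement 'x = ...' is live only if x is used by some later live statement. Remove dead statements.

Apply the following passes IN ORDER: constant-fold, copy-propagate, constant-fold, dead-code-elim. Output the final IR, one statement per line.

Initial IR:
  u = 4
  v = u
  a = 8
  c = u - v
  return v
After constant-fold (5 stmts):
  u = 4
  v = u
  a = 8
  c = u - v
  return v
After copy-propagate (5 stmts):
  u = 4
  v = 4
  a = 8
  c = 4 - 4
  return 4
After constant-fold (5 stmts):
  u = 4
  v = 4
  a = 8
  c = 0
  return 4
After dead-code-elim (1 stmts):
  return 4

Answer: return 4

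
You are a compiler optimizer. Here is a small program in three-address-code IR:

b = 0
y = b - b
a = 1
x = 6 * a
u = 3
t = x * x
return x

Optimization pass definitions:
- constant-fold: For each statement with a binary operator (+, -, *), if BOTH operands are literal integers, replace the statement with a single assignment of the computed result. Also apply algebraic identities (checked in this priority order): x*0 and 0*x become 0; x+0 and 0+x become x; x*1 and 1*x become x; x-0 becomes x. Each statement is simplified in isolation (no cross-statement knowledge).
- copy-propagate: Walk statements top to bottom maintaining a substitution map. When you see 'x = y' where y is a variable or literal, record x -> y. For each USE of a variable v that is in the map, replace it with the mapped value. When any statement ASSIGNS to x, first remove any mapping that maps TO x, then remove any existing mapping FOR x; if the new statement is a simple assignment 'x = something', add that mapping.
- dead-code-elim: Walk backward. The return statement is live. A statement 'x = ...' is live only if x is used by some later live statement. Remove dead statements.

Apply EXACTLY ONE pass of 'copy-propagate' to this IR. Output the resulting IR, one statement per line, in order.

Answer: b = 0
y = 0 - 0
a = 1
x = 6 * 1
u = 3
t = x * x
return x

Derivation:
Applying copy-propagate statement-by-statement:
  [1] b = 0  (unchanged)
  [2] y = b - b  -> y = 0 - 0
  [3] a = 1  (unchanged)
  [4] x = 6 * a  -> x = 6 * 1
  [5] u = 3  (unchanged)
  [6] t = x * x  (unchanged)
  [7] return x  (unchanged)
Result (7 stmts):
  b = 0
  y = 0 - 0
  a = 1
  x = 6 * 1
  u = 3
  t = x * x
  return x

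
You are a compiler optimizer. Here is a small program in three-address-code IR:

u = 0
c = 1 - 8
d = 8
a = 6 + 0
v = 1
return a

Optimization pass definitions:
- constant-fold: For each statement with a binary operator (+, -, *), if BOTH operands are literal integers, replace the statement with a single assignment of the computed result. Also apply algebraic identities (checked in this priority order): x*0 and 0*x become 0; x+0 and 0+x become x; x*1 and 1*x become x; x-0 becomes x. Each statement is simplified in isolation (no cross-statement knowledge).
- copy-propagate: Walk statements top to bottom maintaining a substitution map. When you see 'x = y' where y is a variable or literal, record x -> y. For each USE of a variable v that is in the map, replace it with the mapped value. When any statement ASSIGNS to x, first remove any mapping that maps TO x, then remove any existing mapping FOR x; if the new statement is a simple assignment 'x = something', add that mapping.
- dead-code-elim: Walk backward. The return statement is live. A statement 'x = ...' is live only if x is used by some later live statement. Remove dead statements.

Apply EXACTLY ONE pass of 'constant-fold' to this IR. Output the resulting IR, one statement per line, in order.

Applying constant-fold statement-by-statement:
  [1] u = 0  (unchanged)
  [2] c = 1 - 8  -> c = -7
  [3] d = 8  (unchanged)
  [4] a = 6 + 0  -> a = 6
  [5] v = 1  (unchanged)
  [6] return a  (unchanged)
Result (6 stmts):
  u = 0
  c = -7
  d = 8
  a = 6
  v = 1
  return a

Answer: u = 0
c = -7
d = 8
a = 6
v = 1
return a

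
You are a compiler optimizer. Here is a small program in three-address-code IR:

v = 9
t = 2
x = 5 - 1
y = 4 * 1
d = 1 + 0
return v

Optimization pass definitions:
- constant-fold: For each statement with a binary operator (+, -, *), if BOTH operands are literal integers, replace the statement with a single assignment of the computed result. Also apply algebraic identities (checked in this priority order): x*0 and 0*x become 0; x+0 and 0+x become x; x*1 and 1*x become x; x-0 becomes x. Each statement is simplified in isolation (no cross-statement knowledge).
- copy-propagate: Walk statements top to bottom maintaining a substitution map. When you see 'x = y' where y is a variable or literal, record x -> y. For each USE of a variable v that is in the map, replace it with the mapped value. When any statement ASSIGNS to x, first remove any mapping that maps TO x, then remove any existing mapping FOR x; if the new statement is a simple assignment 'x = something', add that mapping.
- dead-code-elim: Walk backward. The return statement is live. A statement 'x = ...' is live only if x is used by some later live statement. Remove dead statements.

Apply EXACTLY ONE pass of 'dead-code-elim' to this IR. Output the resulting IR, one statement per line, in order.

Answer: v = 9
return v

Derivation:
Applying dead-code-elim statement-by-statement:
  [6] return v  -> KEEP (return); live=['v']
  [5] d = 1 + 0  -> DEAD (d not live)
  [4] y = 4 * 1  -> DEAD (y not live)
  [3] x = 5 - 1  -> DEAD (x not live)
  [2] t = 2  -> DEAD (t not live)
  [1] v = 9  -> KEEP; live=[]
Result (2 stmts):
  v = 9
  return v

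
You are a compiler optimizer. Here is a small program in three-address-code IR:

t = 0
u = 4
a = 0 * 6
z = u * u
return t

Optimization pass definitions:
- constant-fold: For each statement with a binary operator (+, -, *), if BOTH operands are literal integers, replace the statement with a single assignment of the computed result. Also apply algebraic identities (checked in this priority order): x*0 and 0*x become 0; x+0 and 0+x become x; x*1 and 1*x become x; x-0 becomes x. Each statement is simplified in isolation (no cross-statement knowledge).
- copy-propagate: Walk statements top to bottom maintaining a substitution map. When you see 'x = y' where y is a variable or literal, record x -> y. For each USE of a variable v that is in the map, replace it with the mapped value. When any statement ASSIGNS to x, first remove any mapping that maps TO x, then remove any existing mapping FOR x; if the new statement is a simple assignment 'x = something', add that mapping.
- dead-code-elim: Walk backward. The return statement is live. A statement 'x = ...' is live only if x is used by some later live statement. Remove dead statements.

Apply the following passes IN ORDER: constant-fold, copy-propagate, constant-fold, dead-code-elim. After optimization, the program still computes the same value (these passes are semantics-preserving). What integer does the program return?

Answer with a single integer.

Answer: 0

Derivation:
Initial IR:
  t = 0
  u = 4
  a = 0 * 6
  z = u * u
  return t
After constant-fold (5 stmts):
  t = 0
  u = 4
  a = 0
  z = u * u
  return t
After copy-propagate (5 stmts):
  t = 0
  u = 4
  a = 0
  z = 4 * 4
  return 0
After constant-fold (5 stmts):
  t = 0
  u = 4
  a = 0
  z = 16
  return 0
After dead-code-elim (1 stmts):
  return 0
Evaluate:
  t = 0  =>  t = 0
  u = 4  =>  u = 4
  a = 0 * 6  =>  a = 0
  z = u * u  =>  z = 16
  return t = 0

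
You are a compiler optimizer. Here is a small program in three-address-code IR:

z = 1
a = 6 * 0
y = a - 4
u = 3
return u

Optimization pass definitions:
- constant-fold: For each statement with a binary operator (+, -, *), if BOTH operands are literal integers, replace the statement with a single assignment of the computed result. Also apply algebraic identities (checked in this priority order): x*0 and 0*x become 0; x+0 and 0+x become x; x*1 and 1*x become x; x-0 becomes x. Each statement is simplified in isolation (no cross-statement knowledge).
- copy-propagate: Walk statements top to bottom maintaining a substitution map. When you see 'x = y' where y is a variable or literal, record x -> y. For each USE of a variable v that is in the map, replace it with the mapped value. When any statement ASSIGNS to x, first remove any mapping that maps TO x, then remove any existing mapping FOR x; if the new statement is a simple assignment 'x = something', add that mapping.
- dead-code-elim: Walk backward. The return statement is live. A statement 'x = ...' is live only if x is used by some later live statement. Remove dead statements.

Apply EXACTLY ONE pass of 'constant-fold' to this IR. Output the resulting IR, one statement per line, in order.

Answer: z = 1
a = 0
y = a - 4
u = 3
return u

Derivation:
Applying constant-fold statement-by-statement:
  [1] z = 1  (unchanged)
  [2] a = 6 * 0  -> a = 0
  [3] y = a - 4  (unchanged)
  [4] u = 3  (unchanged)
  [5] return u  (unchanged)
Result (5 stmts):
  z = 1
  a = 0
  y = a - 4
  u = 3
  return u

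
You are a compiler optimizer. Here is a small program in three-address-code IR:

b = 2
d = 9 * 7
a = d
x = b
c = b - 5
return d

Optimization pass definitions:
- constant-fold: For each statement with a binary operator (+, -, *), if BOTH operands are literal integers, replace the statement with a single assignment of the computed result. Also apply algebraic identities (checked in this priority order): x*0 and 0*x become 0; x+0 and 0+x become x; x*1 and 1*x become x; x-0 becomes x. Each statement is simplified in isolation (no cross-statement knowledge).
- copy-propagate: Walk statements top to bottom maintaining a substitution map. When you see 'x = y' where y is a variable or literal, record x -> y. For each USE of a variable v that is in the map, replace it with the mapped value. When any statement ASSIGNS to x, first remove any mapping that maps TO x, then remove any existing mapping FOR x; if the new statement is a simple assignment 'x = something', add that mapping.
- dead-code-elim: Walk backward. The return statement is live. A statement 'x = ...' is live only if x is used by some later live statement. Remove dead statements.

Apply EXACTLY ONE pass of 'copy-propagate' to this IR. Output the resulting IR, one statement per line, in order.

Answer: b = 2
d = 9 * 7
a = d
x = 2
c = 2 - 5
return d

Derivation:
Applying copy-propagate statement-by-statement:
  [1] b = 2  (unchanged)
  [2] d = 9 * 7  (unchanged)
  [3] a = d  (unchanged)
  [4] x = b  -> x = 2
  [5] c = b - 5  -> c = 2 - 5
  [6] return d  (unchanged)
Result (6 stmts):
  b = 2
  d = 9 * 7
  a = d
  x = 2
  c = 2 - 5
  return d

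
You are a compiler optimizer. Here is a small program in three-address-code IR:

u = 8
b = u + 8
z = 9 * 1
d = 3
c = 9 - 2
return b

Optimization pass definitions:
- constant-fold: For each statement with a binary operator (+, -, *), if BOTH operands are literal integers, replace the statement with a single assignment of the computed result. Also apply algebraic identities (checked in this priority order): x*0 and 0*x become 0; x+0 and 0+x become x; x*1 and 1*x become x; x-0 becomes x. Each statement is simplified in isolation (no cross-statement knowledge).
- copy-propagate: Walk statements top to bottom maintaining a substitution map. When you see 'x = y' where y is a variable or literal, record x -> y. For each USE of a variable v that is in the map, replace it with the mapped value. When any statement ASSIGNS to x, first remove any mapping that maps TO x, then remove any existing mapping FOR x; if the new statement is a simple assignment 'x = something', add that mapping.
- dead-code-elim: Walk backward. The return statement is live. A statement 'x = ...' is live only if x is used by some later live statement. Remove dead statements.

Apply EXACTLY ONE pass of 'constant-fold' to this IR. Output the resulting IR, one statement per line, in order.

Answer: u = 8
b = u + 8
z = 9
d = 3
c = 7
return b

Derivation:
Applying constant-fold statement-by-statement:
  [1] u = 8  (unchanged)
  [2] b = u + 8  (unchanged)
  [3] z = 9 * 1  -> z = 9
  [4] d = 3  (unchanged)
  [5] c = 9 - 2  -> c = 7
  [6] return b  (unchanged)
Result (6 stmts):
  u = 8
  b = u + 8
  z = 9
  d = 3
  c = 7
  return b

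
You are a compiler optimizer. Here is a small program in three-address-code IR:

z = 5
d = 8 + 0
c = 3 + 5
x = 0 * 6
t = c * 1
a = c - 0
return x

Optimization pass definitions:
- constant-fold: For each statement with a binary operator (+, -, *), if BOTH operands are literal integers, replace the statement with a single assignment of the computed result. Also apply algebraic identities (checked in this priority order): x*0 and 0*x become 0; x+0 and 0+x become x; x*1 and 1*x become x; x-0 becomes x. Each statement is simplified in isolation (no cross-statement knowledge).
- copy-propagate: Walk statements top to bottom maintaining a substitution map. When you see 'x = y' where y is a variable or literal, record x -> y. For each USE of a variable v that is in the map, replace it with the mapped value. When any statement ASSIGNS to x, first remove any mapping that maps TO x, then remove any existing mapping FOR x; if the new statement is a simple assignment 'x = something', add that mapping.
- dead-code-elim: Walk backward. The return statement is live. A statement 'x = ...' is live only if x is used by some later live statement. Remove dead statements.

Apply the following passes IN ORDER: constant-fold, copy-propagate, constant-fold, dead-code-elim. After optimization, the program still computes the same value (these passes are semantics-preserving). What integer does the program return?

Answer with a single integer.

Answer: 0

Derivation:
Initial IR:
  z = 5
  d = 8 + 0
  c = 3 + 5
  x = 0 * 6
  t = c * 1
  a = c - 0
  return x
After constant-fold (7 stmts):
  z = 5
  d = 8
  c = 8
  x = 0
  t = c
  a = c
  return x
After copy-propagate (7 stmts):
  z = 5
  d = 8
  c = 8
  x = 0
  t = 8
  a = 8
  return 0
After constant-fold (7 stmts):
  z = 5
  d = 8
  c = 8
  x = 0
  t = 8
  a = 8
  return 0
After dead-code-elim (1 stmts):
  return 0
Evaluate:
  z = 5  =>  z = 5
  d = 8 + 0  =>  d = 8
  c = 3 + 5  =>  c = 8
  x = 0 * 6  =>  x = 0
  t = c * 1  =>  t = 8
  a = c - 0  =>  a = 8
  return x = 0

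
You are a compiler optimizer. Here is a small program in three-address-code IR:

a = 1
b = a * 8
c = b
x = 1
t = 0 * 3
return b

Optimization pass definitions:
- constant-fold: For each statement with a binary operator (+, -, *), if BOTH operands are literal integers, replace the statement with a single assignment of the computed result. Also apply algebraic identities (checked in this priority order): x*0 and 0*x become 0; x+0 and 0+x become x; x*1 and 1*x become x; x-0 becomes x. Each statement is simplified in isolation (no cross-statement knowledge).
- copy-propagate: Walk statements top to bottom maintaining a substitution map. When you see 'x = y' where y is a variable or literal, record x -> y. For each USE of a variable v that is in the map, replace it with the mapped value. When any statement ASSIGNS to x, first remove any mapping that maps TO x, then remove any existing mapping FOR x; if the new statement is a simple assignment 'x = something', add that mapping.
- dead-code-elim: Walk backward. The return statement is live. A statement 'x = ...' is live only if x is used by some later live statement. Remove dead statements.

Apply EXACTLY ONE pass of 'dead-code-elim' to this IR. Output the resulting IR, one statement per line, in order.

Answer: a = 1
b = a * 8
return b

Derivation:
Applying dead-code-elim statement-by-statement:
  [6] return b  -> KEEP (return); live=['b']
  [5] t = 0 * 3  -> DEAD (t not live)
  [4] x = 1  -> DEAD (x not live)
  [3] c = b  -> DEAD (c not live)
  [2] b = a * 8  -> KEEP; live=['a']
  [1] a = 1  -> KEEP; live=[]
Result (3 stmts):
  a = 1
  b = a * 8
  return b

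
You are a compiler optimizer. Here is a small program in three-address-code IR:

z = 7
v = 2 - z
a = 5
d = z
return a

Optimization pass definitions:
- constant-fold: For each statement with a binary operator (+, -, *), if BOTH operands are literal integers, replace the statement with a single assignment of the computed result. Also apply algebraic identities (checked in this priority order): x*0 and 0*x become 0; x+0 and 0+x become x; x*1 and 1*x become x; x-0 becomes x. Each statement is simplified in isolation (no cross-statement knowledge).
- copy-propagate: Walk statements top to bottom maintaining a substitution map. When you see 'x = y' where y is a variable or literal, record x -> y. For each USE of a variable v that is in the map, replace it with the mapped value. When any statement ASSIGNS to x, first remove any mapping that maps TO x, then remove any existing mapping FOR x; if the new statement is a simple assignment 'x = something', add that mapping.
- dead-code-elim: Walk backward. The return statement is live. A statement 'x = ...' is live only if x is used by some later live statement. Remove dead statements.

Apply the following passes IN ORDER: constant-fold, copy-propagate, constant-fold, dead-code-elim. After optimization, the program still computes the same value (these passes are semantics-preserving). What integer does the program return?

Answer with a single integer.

Initial IR:
  z = 7
  v = 2 - z
  a = 5
  d = z
  return a
After constant-fold (5 stmts):
  z = 7
  v = 2 - z
  a = 5
  d = z
  return a
After copy-propagate (5 stmts):
  z = 7
  v = 2 - 7
  a = 5
  d = 7
  return 5
After constant-fold (5 stmts):
  z = 7
  v = -5
  a = 5
  d = 7
  return 5
After dead-code-elim (1 stmts):
  return 5
Evaluate:
  z = 7  =>  z = 7
  v = 2 - z  =>  v = -5
  a = 5  =>  a = 5
  d = z  =>  d = 7
  return a = 5

Answer: 5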